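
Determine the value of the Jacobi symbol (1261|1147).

Reduce the numerator: 1261 ≡ 114 (mod 1147), so (1261|1147) = (114|1147).
Factor out 2: 114 = 2·57. Since 1147 ≡ 3 (mod 8), (2|1147) = -1. Now have -(57|1147).
57 ≡ 1 (mod 4), so quadratic reciprocity gives (57|1147) = (1147|57). Reduce: 1147 ≡ 7 (mod 57). Now have -(7|57).
57 ≡ 1 (mod 4), so quadratic reciprocity gives (7|57) = (57|7). Reduce: 57 ≡ 1 (mod 7). Now have -(1|7).
(1|7) = 1. Collecting the sign factors: -1.

-1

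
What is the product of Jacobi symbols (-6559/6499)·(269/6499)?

By multiplicativity, (-6559·269/6499) = (-6559/6499)·(269/6499).
First factor (-6559/6499):
Reduce the numerator: -6559 ≡ 6439 (mod 6499), so (-6559/6499) = (6439/6499).
Both 6439 ≡ 3 and 6499 ≡ 3 (mod 4), so reciprocity gives (6439/6499) = -(6499/6439). Reduce: 6499 ≡ 60 (mod 6439). Now have -(60/6439).
Factor out 2: 60 = 2^2·15. Since 6439 ≡ 7 (mod 8), (2/6439) = +1, and (2/6439)^2 = +1. Now have -(15/6439).
Both 15 ≡ 3 and 6439 ≡ 3 (mod 4), so reciprocity gives (15/6439) = -(6439/15). Reduce: 6439 ≡ 4 (mod 15). Now have (4/15).
Factor out 2: 4 = 2^2. Since 15 ≡ 7 (mod 8), (2/15) = +1, and (2/15)^2 = +1. Now have (1/15).
(1/15) = 1. Collecting the sign factors: 1.
Second factor (269/6499):
269 ≡ 1 (mod 4), so quadratic reciprocity gives (269/6499) = (6499/269). Reduce: 6499 ≡ 43 (mod 269). Now have (43/269).
269 ≡ 1 (mod 4), so quadratic reciprocity gives (43/269) = (269/43). Reduce: 269 ≡ 11 (mod 43). Now have (11/43).
Both 11 ≡ 3 and 43 ≡ 3 (mod 4), so reciprocity gives (11/43) = -(43/11). Reduce: 43 ≡ 10 (mod 11). Now have -(10/11).
Factor out 2: 10 = 2·5. Since 11 ≡ 3 (mod 8), (2/11) = -1. Now have (5/11).
5 ≡ 1 (mod 4), so quadratic reciprocity gives (5/11) = (11/5). Reduce: 11 ≡ 1 (mod 5). Now have (1/5).
(1/5) = 1. Collecting the sign factors: 1.
Product: (1)·(1) = 1.

1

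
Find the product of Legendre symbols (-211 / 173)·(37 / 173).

1

By multiplicativity, (-211·37 / 173) = (-211 / 173)·(37 / 173).
First factor (-211 / 173):
Reduce the numerator: -211 ≡ 135 (mod 173), so (-211 / 173) = (135 / 173).
173 ≡ 1 (mod 4), so quadratic reciprocity gives (135 / 173) = (173 / 135). Reduce: 173 ≡ 38 (mod 135). Now have (38 / 135).
Factor out 2: 38 = 2·19. Since 135 ≡ 7 (mod 8), (2 / 135) = +1. Now have (19 / 135).
Both 19 ≡ 3 and 135 ≡ 3 (mod 4), so reciprocity gives (19 / 135) = -(135 / 19). Reduce: 135 ≡ 2 (mod 19). Now have -(2 / 19).
Factor out 2: 2 = 2. Since 19 ≡ 3 (mod 8), (2 / 19) = -1. Now have (1 / 19).
(1 / 19) = 1. Collecting the sign factors: 1.
Second factor (37 / 173):
37 ≡ 1 (mod 4), so quadratic reciprocity gives (37 / 173) = (173 / 37). Reduce: 173 ≡ 25 (mod 37). Now have (25 / 37).
25 ≡ 1 (mod 4), so quadratic reciprocity gives (25 / 37) = (37 / 25). Reduce: 37 ≡ 12 (mod 25). Now have (12 / 25).
Factor out 2: 12 = 2^2·3. Since 25 ≡ 1 (mod 8), (2 / 25) = +1, and (2 / 25)^2 = +1. Now have (3 / 25).
25 ≡ 1 (mod 4), so quadratic reciprocity gives (3 / 25) = (25 / 3). Reduce: 25 ≡ 1 (mod 3). Now have (1 / 3).
(1 / 3) = 1. Collecting the sign factors: 1.
Product: (1)·(1) = 1.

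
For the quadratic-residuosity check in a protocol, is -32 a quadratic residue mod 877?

(-32/877)
  = (32/877)    [877 ≡ 1 mod 4 ⇒ (-1/877) = +1]
  = -(1/877)    [877 ≡ 5 mod 8 ⇒ (2/877)^5 = -1]
  = -1    [(1/877) = 1]
The Legendre symbol is -1, so x^2 ≡ -32 (mod 877) has no solution.

no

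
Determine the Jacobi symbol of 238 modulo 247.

-1

Factor out 2: 238 = 2·119. Since 247 ≡ 7 (mod 8), (2|247) = +1. Now have (119|247).
Both 119 ≡ 3 and 247 ≡ 3 (mod 4), so reciprocity gives (119|247) = -(247|119). Reduce: 247 ≡ 9 (mod 119). Now have -(9|119).
9 ≡ 1 (mod 4), so quadratic reciprocity gives (9|119) = (119|9). Reduce: 119 ≡ 2 (mod 9). Now have -(2|9).
Factor out 2: 2 = 2. Since 9 ≡ 1 (mod 8), (2|9) = +1. Now have -(1|9).
(1|9) = 1. Collecting the sign factors: -1.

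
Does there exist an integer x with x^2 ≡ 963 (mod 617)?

no

(963/617)
  = (346/617)    [963 ≡ 346 mod 617]
  = (173/617)    [617 ≡ 1 mod 8 ⇒ (2/617) = +1]
  = (617/173)    [QR: 173 ≡ 1 mod 4, sign kept]
  = (98/173)    [617 ≡ 98 mod 173]
  = -(49/173)    [173 ≡ 5 mod 8 ⇒ (2/173) = -1]
  = -(173/49)    [QR: 49 ≡ 1 mod 4, sign kept]
  = -(26/49)    [173 ≡ 26 mod 49]
  = -(13/49)    [49 ≡ 1 mod 8 ⇒ (2/49) = +1]
  = -(49/13)    [QR: 13 ≡ 1 mod 4, sign kept]
  = -(10/13)    [49 ≡ 10 mod 13]
  = (5/13)    [13 ≡ 5 mod 8 ⇒ (2/13) = -1]
  = (13/5)    [QR: 5 ≡ 1 mod 4, sign kept]
  = (3/5)    [13 ≡ 3 mod 5]
  = (5/3)    [QR: 5 ≡ 1 mod 4, sign kept]
  = (2/3)    [5 ≡ 2 mod 3]
  = -(1/3)    [3 ≡ 3 mod 8 ⇒ (2/3) = -1]
  = -1    [(1/3) = 1]
The Legendre symbol is -1, so x^2 ≡ 963 (mod 617) has no solution.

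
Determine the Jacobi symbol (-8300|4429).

(-8300|4429)
  = (8300|4429)    [4429 ≡ 1 mod 4 ⇒ (-1|4429) = +1]
  = (3871|4429)    [8300 ≡ 3871 mod 4429]
  = (4429|3871)    [QR: 4429 ≡ 1 mod 4, sign kept]
  = (558|3871)    [4429 ≡ 558 mod 3871]
  = (279|3871)    [3871 ≡ 7 mod 8 ⇒ (2|3871) = +1]
  = -(3871|279)    [QR: both ≡ 3 mod 4, sign flips]
  = -(244|279)    [3871 ≡ 244 mod 279]
  = -(61|279)    [279 ≡ 7 mod 8 ⇒ (2|279)^2 = +1]
  = -(279|61)    [QR: 61 ≡ 1 mod 4, sign kept]
  = -(35|61)    [279 ≡ 35 mod 61]
  = -(61|35)    [QR: 61 ≡ 1 mod 4, sign kept]
  = -(26|35)    [61 ≡ 26 mod 35]
  = (13|35)    [35 ≡ 3 mod 8 ⇒ (2|35) = -1]
  = (35|13)    [QR: 13 ≡ 1 mod 4, sign kept]
  = (9|13)    [35 ≡ 9 mod 13]
  = (13|9)    [QR: 9 ≡ 1 mod 4, sign kept]
  = (4|9)    [13 ≡ 4 mod 9]
  = (1|9)    [9 ≡ 1 mod 8 ⇒ (2|9)^2 = +1]
  = 1    [(1|9) = 1]

1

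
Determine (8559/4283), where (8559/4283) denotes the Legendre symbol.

(8559/4283)
  = (4276/4283)    [8559 ≡ 4276 mod 4283]
  = (1069/4283)    [4283 ≡ 3 mod 8 ⇒ (2/4283)^2 = +1]
  = (4283/1069)    [QR: 1069 ≡ 1 mod 4, sign kept]
  = (7/1069)    [4283 ≡ 7 mod 1069]
  = (1069/7)    [QR: 1069 ≡ 1 mod 4, sign kept]
  = (5/7)    [1069 ≡ 5 mod 7]
  = (7/5)    [QR: 5 ≡ 1 mod 4, sign kept]
  = (2/5)    [7 ≡ 2 mod 5]
  = -(1/5)    [5 ≡ 5 mod 8 ⇒ (2/5) = -1]
  = -1    [(1/5) = 1]

-1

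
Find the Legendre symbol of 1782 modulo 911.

Reduce the numerator: 1782 ≡ 871 (mod 911), so (1782/911) = (871/911).
Both 871 ≡ 3 and 911 ≡ 3 (mod 4), so reciprocity gives (871/911) = -(911/871). Reduce: 911 ≡ 40 (mod 871). Now have -(40/871).
Factor out 2: 40 = 2^3·5. Since 871 ≡ 7 (mod 8), (2/871) = +1, and (2/871)^3 = +1. Now have -(5/871).
5 ≡ 1 (mod 4), so quadratic reciprocity gives (5/871) = (871/5). Reduce: 871 ≡ 1 (mod 5). Now have -(1/5).
(1/5) = 1. Collecting the sign factors: -1.

-1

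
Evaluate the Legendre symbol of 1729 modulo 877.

1

Reduce the numerator: 1729 ≡ 852 (mod 877), so (1729 / 877) = (852 / 877).
Factor out 2: 852 = 2^2·213. Since 877 ≡ 5 (mod 8), (2 / 877) = -1, and (2 / 877)^2 = +1. Now have (213 / 877).
213 ≡ 1 (mod 4), so quadratic reciprocity gives (213 / 877) = (877 / 213). Reduce: 877 ≡ 25 (mod 213). Now have (25 / 213).
25 ≡ 1 (mod 4), so quadratic reciprocity gives (25 / 213) = (213 / 25). Reduce: 213 ≡ 13 (mod 25). Now have (13 / 25).
13 ≡ 1 (mod 4), so quadratic reciprocity gives (13 / 25) = (25 / 13). Reduce: 25 ≡ 12 (mod 13). Now have (12 / 13).
Factor out 2: 12 = 2^2·3. Since 13 ≡ 5 (mod 8), (2 / 13) = -1, and (2 / 13)^2 = +1. Now have (3 / 13).
13 ≡ 1 (mod 4), so quadratic reciprocity gives (3 / 13) = (13 / 3). Reduce: 13 ≡ 1 (mod 3). Now have (1 / 3).
(1 / 3) = 1. Collecting the sign factors: 1.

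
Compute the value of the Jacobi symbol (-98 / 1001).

0

Pull out -1: (-98 / 1001) = (-1 / 1001)·(98 / 1001). Since 1001 ≡ 1 (mod 4), (-1 / 1001) = +1. Now have (98 / 1001).
Factor out 2: 98 = 2·49. Since 1001 ≡ 1 (mod 8), (2 / 1001) = +1. Now have (49 / 1001).
49 ≡ 1 (mod 4), so quadratic reciprocity gives (49 / 1001) = (1001 / 49). Reduce: 1001 ≡ 21 (mod 49). Now have (21 / 49).
21 ≡ 1 (mod 4), so quadratic reciprocity gives (21 / 49) = (49 / 21). Reduce: 49 ≡ 7 (mod 21). Now have (7 / 21).
21 ≡ 1 (mod 4), so quadratic reciprocity gives (7 / 21) = (21 / 7). Reduce: 21 ≡ 0 (mod 7). Now have (0 / 7).
The numerator is now 0 with denominator 7 > 1: the symbol is 0.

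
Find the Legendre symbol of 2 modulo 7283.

Factor out 2: 2 = 2. Since 7283 ≡ 3 (mod 8), (2/7283) = -1. Now have -(1/7283).
(1/7283) = 1. Collecting the sign factors: -1.

-1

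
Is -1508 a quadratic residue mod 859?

Pull out -1: (-1508|859) = (-1|859)·(1508|859). Since 859 ≡ 3 (mod 4), (-1|859) = -1. Now have -(1508|859).
Reduce the numerator: 1508 ≡ 649 (mod 859), so (1508|859) = (649|859).
649 ≡ 1 (mod 4), so quadratic reciprocity gives (649|859) = (859|649). Reduce: 859 ≡ 210 (mod 649). Now have -(210|649).
Factor out 2: 210 = 2·105. Since 649 ≡ 1 (mod 8), (2|649) = +1. Now have -(105|649).
105 ≡ 1 (mod 4), so quadratic reciprocity gives (105|649) = (649|105). Reduce: 649 ≡ 19 (mod 105). Now have -(19|105).
105 ≡ 1 (mod 4), so quadratic reciprocity gives (19|105) = (105|19). Reduce: 105 ≡ 10 (mod 19). Now have -(10|19).
Factor out 2: 10 = 2·5. Since 19 ≡ 3 (mod 8), (2|19) = -1. Now have (5|19).
5 ≡ 1 (mod 4), so quadratic reciprocity gives (5|19) = (19|5). Reduce: 19 ≡ 4 (mod 5). Now have (4|5).
Factor out 2: 4 = 2^2. Since 5 ≡ 5 (mod 8), (2|5) = -1, and (2|5)^2 = +1. Now have (1|5).
(1|5) = 1. Collecting the sign factors: 1.
(-1508|859) = 1, and 859 is prime, so -1508 is a quadratic residue mod 859.

yes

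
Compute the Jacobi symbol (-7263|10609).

(-7263|10609)
  = (7263|10609)    [10609 ≡ 1 mod 4 ⇒ (-1|10609) = +1]
  = (10609|7263)    [QR: 10609 ≡ 1 mod 4, sign kept]
  = (3346|7263)    [10609 ≡ 3346 mod 7263]
  = (1673|7263)    [7263 ≡ 7 mod 8 ⇒ (2|7263) = +1]
  = (7263|1673)    [QR: 1673 ≡ 1 mod 4, sign kept]
  = (571|1673)    [7263 ≡ 571 mod 1673]
  = (1673|571)    [QR: 1673 ≡ 1 mod 4, sign kept]
  = (531|571)    [1673 ≡ 531 mod 571]
  = -(571|531)    [QR: both ≡ 3 mod 4, sign flips]
  = -(40|531)    [571 ≡ 40 mod 531]
  = (5|531)    [531 ≡ 3 mod 8 ⇒ (2|531)^3 = -1]
  = (531|5)    [QR: 5 ≡ 1 mod 4, sign kept]
  = (1|5)    [531 ≡ 1 mod 5]
  = 1    [(1|5) = 1]

1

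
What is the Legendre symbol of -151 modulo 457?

Reduce the numerator: -151 ≡ 306 (mod 457), so (-151/457) = (306/457).
Factor out 2: 306 = 2·153. Since 457 ≡ 1 (mod 8), (2/457) = +1. Now have (153/457).
153 ≡ 1 (mod 4), so quadratic reciprocity gives (153/457) = (457/153). Reduce: 457 ≡ 151 (mod 153). Now have (151/153).
153 ≡ 1 (mod 4), so quadratic reciprocity gives (151/153) = (153/151). Reduce: 153 ≡ 2 (mod 151). Now have (2/151).
Factor out 2: 2 = 2. Since 151 ≡ 7 (mod 8), (2/151) = +1. Now have (1/151).
(1/151) = 1. Collecting the sign factors: 1.

1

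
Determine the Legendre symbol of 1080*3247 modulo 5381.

By multiplicativity, (1080·3247/5381) = (1080/5381)·(3247/5381).
First factor (1080/5381):
Factor out 2: 1080 = 2^3·135. Since 5381 ≡ 5 (mod 8), (2/5381) = -1, and (2/5381)^3 = -1. Now have -(135/5381).
5381 ≡ 1 (mod 4), so quadratic reciprocity gives (135/5381) = (5381/135). Reduce: 5381 ≡ 116 (mod 135). Now have -(116/135).
Factor out 2: 116 = 2^2·29. Since 135 ≡ 7 (mod 8), (2/135) = +1, and (2/135)^2 = +1. Now have -(29/135).
29 ≡ 1 (mod 4), so quadratic reciprocity gives (29/135) = (135/29). Reduce: 135 ≡ 19 (mod 29). Now have -(19/29).
29 ≡ 1 (mod 4), so quadratic reciprocity gives (19/29) = (29/19). Reduce: 29 ≡ 10 (mod 19). Now have -(10/19).
Factor out 2: 10 = 2·5. Since 19 ≡ 3 (mod 8), (2/19) = -1. Now have (5/19).
5 ≡ 1 (mod 4), so quadratic reciprocity gives (5/19) = (19/5). Reduce: 19 ≡ 4 (mod 5). Now have (4/5).
Factor out 2: 4 = 2^2. Since 5 ≡ 5 (mod 8), (2/5) = -1, and (2/5)^2 = +1. Now have (1/5).
(1/5) = 1. Collecting the sign factors: 1.
Second factor (3247/5381):
5381 ≡ 1 (mod 4), so quadratic reciprocity gives (3247/5381) = (5381/3247). Reduce: 5381 ≡ 2134 (mod 3247). Now have (2134/3247).
Factor out 2: 2134 = 2·1067. Since 3247 ≡ 7 (mod 8), (2/3247) = +1. Now have (1067/3247).
Both 1067 ≡ 3 and 3247 ≡ 3 (mod 4), so reciprocity gives (1067/3247) = -(3247/1067). Reduce: 3247 ≡ 46 (mod 1067). Now have -(46/1067).
Factor out 2: 46 = 2·23. Since 1067 ≡ 3 (mod 8), (2/1067) = -1. Now have (23/1067).
Both 23 ≡ 3 and 1067 ≡ 3 (mod 4), so reciprocity gives (23/1067) = -(1067/23). Reduce: 1067 ≡ 9 (mod 23). Now have -(9/23).
9 ≡ 1 (mod 4), so quadratic reciprocity gives (9/23) = (23/9). Reduce: 23 ≡ 5 (mod 9). Now have -(5/9).
5 ≡ 1 (mod 4), so quadratic reciprocity gives (5/9) = (9/5). Reduce: 9 ≡ 4 (mod 5). Now have -(4/5).
Factor out 2: 4 = 2^2. Since 5 ≡ 5 (mod 8), (2/5) = -1, and (2/5)^2 = +1. Now have -(1/5).
(1/5) = 1. Collecting the sign factors: -1.
Product: (1)·(-1) = -1.

-1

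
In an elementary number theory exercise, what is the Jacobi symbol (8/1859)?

-1

(8/1859)
  = -(1/1859)    [1859 ≡ 3 mod 8 ⇒ (2/1859)^3 = -1]
  = -1    [(1/1859) = 1]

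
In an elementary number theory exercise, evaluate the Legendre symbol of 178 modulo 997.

-1

(178 / 997)
  = -(89 / 997)    [997 ≡ 5 mod 8 ⇒ (2 / 997) = -1]
  = -(997 / 89)    [QR: 89 ≡ 1 mod 4, sign kept]
  = -(18 / 89)    [997 ≡ 18 mod 89]
  = -(9 / 89)    [89 ≡ 1 mod 8 ⇒ (2 / 89) = +1]
  = -(89 / 9)    [QR: 9 ≡ 1 mod 4, sign kept]
  = -(8 / 9)    [89 ≡ 8 mod 9]
  = -(1 / 9)    [9 ≡ 1 mod 8 ⇒ (2 / 9)^3 = +1]
  = -1    [(1 / 9) = 1]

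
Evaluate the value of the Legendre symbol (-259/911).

Reduce the numerator: -259 ≡ 652 (mod 911), so (-259/911) = (652/911).
Factor out 2: 652 = 2^2·163. Since 911 ≡ 7 (mod 8), (2/911) = +1, and (2/911)^2 = +1. Now have (163/911).
Both 163 ≡ 3 and 911 ≡ 3 (mod 4), so reciprocity gives (163/911) = -(911/163). Reduce: 911 ≡ 96 (mod 163). Now have -(96/163).
Factor out 2: 96 = 2^5·3. Since 163 ≡ 3 (mod 8), (2/163) = -1, and (2/163)^5 = -1. Now have (3/163).
Both 3 ≡ 3 and 163 ≡ 3 (mod 4), so reciprocity gives (3/163) = -(163/3). Reduce: 163 ≡ 1 (mod 3). Now have -(1/3).
(1/3) = 1. Collecting the sign factors: -1.

-1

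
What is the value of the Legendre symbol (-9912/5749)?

(-9912/5749)
  = (9912/5749)    [5749 ≡ 1 mod 4 ⇒ (-1/5749) = +1]
  = (4163/5749)    [9912 ≡ 4163 mod 5749]
  = (5749/4163)    [QR: 5749 ≡ 1 mod 4, sign kept]
  = (1586/4163)    [5749 ≡ 1586 mod 4163]
  = -(793/4163)    [4163 ≡ 3 mod 8 ⇒ (2/4163) = -1]
  = -(4163/793)    [QR: 793 ≡ 1 mod 4, sign kept]
  = -(198/793)    [4163 ≡ 198 mod 793]
  = -(99/793)    [793 ≡ 1 mod 8 ⇒ (2/793) = +1]
  = -(793/99)    [QR: 793 ≡ 1 mod 4, sign kept]
  = -(1/99)    [793 ≡ 1 mod 99]
  = -1    [(1/99) = 1]

-1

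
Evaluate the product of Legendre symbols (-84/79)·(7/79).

1

By multiplicativity, (-84·7/79) = (-84/79)·(7/79).
First factor (-84/79):
Reduce the numerator: -84 ≡ 74 (mod 79), so (-84/79) = (74/79).
Factor out 2: 74 = 2·37. Since 79 ≡ 7 (mod 8), (2/79) = +1. Now have (37/79).
37 ≡ 1 (mod 4), so quadratic reciprocity gives (37/79) = (79/37). Reduce: 79 ≡ 5 (mod 37). Now have (5/37).
5 ≡ 1 (mod 4), so quadratic reciprocity gives (5/37) = (37/5). Reduce: 37 ≡ 2 (mod 5). Now have (2/5).
Factor out 2: 2 = 2. Since 5 ≡ 5 (mod 8), (2/5) = -1. Now have -(1/5).
(1/5) = 1. Collecting the sign factors: -1.
Second factor (7/79):
Both 7 ≡ 3 and 79 ≡ 3 (mod 4), so reciprocity gives (7/79) = -(79/7). Reduce: 79 ≡ 2 (mod 7). Now have -(2/7).
Factor out 2: 2 = 2. Since 7 ≡ 7 (mod 8), (2/7) = +1. Now have -(1/7).
(1/7) = 1. Collecting the sign factors: -1.
Product: (-1)·(-1) = 1.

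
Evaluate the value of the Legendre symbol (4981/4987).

(4981/4987)
  = (4987/4981)    [QR: 4981 ≡ 1 mod 4, sign kept]
  = (6/4981)    [4987 ≡ 6 mod 4981]
  = -(3/4981)    [4981 ≡ 5 mod 8 ⇒ (2/4981) = -1]
  = -(4981/3)    [QR: 4981 ≡ 1 mod 4, sign kept]
  = -(1/3)    [4981 ≡ 1 mod 3]
  = -1    [(1/3) = 1]

-1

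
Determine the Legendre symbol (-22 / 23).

1

(-22 / 23)
  = (1 / 23)    [-22 ≡ 1 mod 23]
  = 1    [(1 / 23) = 1]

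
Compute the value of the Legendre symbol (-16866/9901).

1

(-16866/9901)
  = (2936/9901)    [-16866 ≡ 2936 mod 9901]
  = -(367/9901)    [9901 ≡ 5 mod 8 ⇒ (2/9901)^3 = -1]
  = -(9901/367)    [QR: 9901 ≡ 1 mod 4, sign kept]
  = -(359/367)    [9901 ≡ 359 mod 367]
  = (367/359)    [QR: both ≡ 3 mod 4, sign flips]
  = (8/359)    [367 ≡ 8 mod 359]
  = (1/359)    [359 ≡ 7 mod 8 ⇒ (2/359)^3 = +1]
  = 1    [(1/359) = 1]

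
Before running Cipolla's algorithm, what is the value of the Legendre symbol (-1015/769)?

1

(-1015/769)
  = (1015/769)    [769 ≡ 1 mod 4 ⇒ (-1/769) = +1]
  = (246/769)    [1015 ≡ 246 mod 769]
  = (123/769)    [769 ≡ 1 mod 8 ⇒ (2/769) = +1]
  = (769/123)    [QR: 769 ≡ 1 mod 4, sign kept]
  = (31/123)    [769 ≡ 31 mod 123]
  = -(123/31)    [QR: both ≡ 3 mod 4, sign flips]
  = -(30/31)    [123 ≡ 30 mod 31]
  = -(15/31)    [31 ≡ 7 mod 8 ⇒ (2/31) = +1]
  = (31/15)    [QR: both ≡ 3 mod 4, sign flips]
  = (1/15)    [31 ≡ 1 mod 15]
  = 1    [(1/15) = 1]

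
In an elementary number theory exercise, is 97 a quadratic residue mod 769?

no

(97/769)
  = (769/97)    [QR: 97 ≡ 1 mod 4, sign kept]
  = (90/97)    [769 ≡ 90 mod 97]
  = (45/97)    [97 ≡ 1 mod 8 ⇒ (2/97) = +1]
  = (97/45)    [QR: 45 ≡ 1 mod 4, sign kept]
  = (7/45)    [97 ≡ 7 mod 45]
  = (45/7)    [QR: 45 ≡ 1 mod 4, sign kept]
  = (3/7)    [45 ≡ 3 mod 7]
  = -(7/3)    [QR: both ≡ 3 mod 4, sign flips]
  = -(1/3)    [7 ≡ 1 mod 3]
  = -1    [(1/3) = 1]
The Legendre symbol is -1, so x^2 ≡ 97 (mod 769) has no solution.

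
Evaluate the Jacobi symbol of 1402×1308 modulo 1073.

-1

By multiplicativity, (1402·1308|1073) = (1402|1073)·(1308|1073).
First factor (1402|1073):
(1402|1073)
  = (329|1073)    [1402 ≡ 329 mod 1073]
  = (1073|329)    [QR: 329 ≡ 1 mod 4, sign kept]
  = (86|329)    [1073 ≡ 86 mod 329]
  = (43|329)    [329 ≡ 1 mod 8 ⇒ (2|329) = +1]
  = (329|43)    [QR: 329 ≡ 1 mod 4, sign kept]
  = (28|43)    [329 ≡ 28 mod 43]
  = (7|43)    [43 ≡ 3 mod 8 ⇒ (2|43)^2 = +1]
  = -(43|7)    [QR: both ≡ 3 mod 4, sign flips]
  = -(1|7)    [43 ≡ 1 mod 7]
  = -1    [(1|7) = 1]
Second factor (1308|1073):
(1308|1073)
  = (235|1073)    [1308 ≡ 235 mod 1073]
  = (1073|235)    [QR: 1073 ≡ 1 mod 4, sign kept]
  = (133|235)    [1073 ≡ 133 mod 235]
  = (235|133)    [QR: 133 ≡ 1 mod 4, sign kept]
  = (102|133)    [235 ≡ 102 mod 133]
  = -(51|133)    [133 ≡ 5 mod 8 ⇒ (2|133) = -1]
  = -(133|51)    [QR: 133 ≡ 1 mod 4, sign kept]
  = -(31|51)    [133 ≡ 31 mod 51]
  = (51|31)    [QR: both ≡ 3 mod 4, sign flips]
  = (20|31)    [51 ≡ 20 mod 31]
  = (5|31)    [31 ≡ 7 mod 8 ⇒ (2|31)^2 = +1]
  = (31|5)    [QR: 5 ≡ 1 mod 4, sign kept]
  = (1|5)    [31 ≡ 1 mod 5]
  = 1    [(1|5) = 1]
Product: (-1)·(1) = -1.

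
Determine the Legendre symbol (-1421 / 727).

1

Reduce the numerator: -1421 ≡ 33 (mod 727), so (-1421 / 727) = (33 / 727).
33 ≡ 1 (mod 4), so quadratic reciprocity gives (33 / 727) = (727 / 33). Reduce: 727 ≡ 1 (mod 33). Now have (1 / 33).
(1 / 33) = 1. Collecting the sign factors: 1.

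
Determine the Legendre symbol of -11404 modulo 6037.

Reduce the numerator: -11404 ≡ 670 (mod 6037), so (-11404 / 6037) = (670 / 6037).
Factor out 2: 670 = 2·335. Since 6037 ≡ 5 (mod 8), (2 / 6037) = -1. Now have -(335 / 6037).
6037 ≡ 1 (mod 4), so quadratic reciprocity gives (335 / 6037) = (6037 / 335). Reduce: 6037 ≡ 7 (mod 335). Now have -(7 / 335).
Both 7 ≡ 3 and 335 ≡ 3 (mod 4), so reciprocity gives (7 / 335) = -(335 / 7). Reduce: 335 ≡ 6 (mod 7). Now have (6 / 7).
Factor out 2: 6 = 2·3. Since 7 ≡ 7 (mod 8), (2 / 7) = +1. Now have (3 / 7).
Both 3 ≡ 3 and 7 ≡ 3 (mod 4), so reciprocity gives (3 / 7) = -(7 / 3). Reduce: 7 ≡ 1 (mod 3). Now have -(1 / 3).
(1 / 3) = 1. Collecting the sign factors: -1.

-1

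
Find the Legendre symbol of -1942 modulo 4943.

(-1942/4943)
  = (3001/4943)    [-1942 ≡ 3001 mod 4943]
  = (4943/3001)    [QR: 3001 ≡ 1 mod 4, sign kept]
  = (1942/3001)    [4943 ≡ 1942 mod 3001]
  = (971/3001)    [3001 ≡ 1 mod 8 ⇒ (2/3001) = +1]
  = (3001/971)    [QR: 3001 ≡ 1 mod 4, sign kept]
  = (88/971)    [3001 ≡ 88 mod 971]
  = -(11/971)    [971 ≡ 3 mod 8 ⇒ (2/971)^3 = -1]
  = (971/11)    [QR: both ≡ 3 mod 4, sign flips]
  = (3/11)    [971 ≡ 3 mod 11]
  = -(11/3)    [QR: both ≡ 3 mod 4, sign flips]
  = -(2/3)    [11 ≡ 2 mod 3]
  = (1/3)    [3 ≡ 3 mod 8 ⇒ (2/3) = -1]
  = 1    [(1/3) = 1]

1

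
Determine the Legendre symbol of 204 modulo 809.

1

Factor out 2: 204 = 2^2·51. Since 809 ≡ 1 (mod 8), (2|809) = +1, and (2|809)^2 = +1. Now have (51|809).
809 ≡ 1 (mod 4), so quadratic reciprocity gives (51|809) = (809|51). Reduce: 809 ≡ 44 (mod 51). Now have (44|51).
Factor out 2: 44 = 2^2·11. Since 51 ≡ 3 (mod 8), (2|51) = -1, and (2|51)^2 = +1. Now have (11|51).
Both 11 ≡ 3 and 51 ≡ 3 (mod 4), so reciprocity gives (11|51) = -(51|11). Reduce: 51 ≡ 7 (mod 11). Now have -(7|11).
Both 7 ≡ 3 and 11 ≡ 3 (mod 4), so reciprocity gives (7|11) = -(11|7). Reduce: 11 ≡ 4 (mod 7). Now have (4|7).
Factor out 2: 4 = 2^2. Since 7 ≡ 7 (mod 8), (2|7) = +1, and (2|7)^2 = +1. Now have (1|7).
(1|7) = 1. Collecting the sign factors: 1.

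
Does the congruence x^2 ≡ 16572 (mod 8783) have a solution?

Reduce the numerator: 16572 ≡ 7789 (mod 8783), so (16572|8783) = (7789|8783).
7789 ≡ 1 (mod 4), so quadratic reciprocity gives (7789|8783) = (8783|7789). Reduce: 8783 ≡ 994 (mod 7789). Now have (994|7789).
Factor out 2: 994 = 2·497. Since 7789 ≡ 5 (mod 8), (2|7789) = -1. Now have -(497|7789).
497 ≡ 1 (mod 4), so quadratic reciprocity gives (497|7789) = (7789|497). Reduce: 7789 ≡ 334 (mod 497). Now have -(334|497).
Factor out 2: 334 = 2·167. Since 497 ≡ 1 (mod 8), (2|497) = +1. Now have -(167|497).
497 ≡ 1 (mod 4), so quadratic reciprocity gives (167|497) = (497|167). Reduce: 497 ≡ 163 (mod 167). Now have -(163|167).
Both 163 ≡ 3 and 167 ≡ 3 (mod 4), so reciprocity gives (163|167) = -(167|163). Reduce: 167 ≡ 4 (mod 163). Now have (4|163).
Factor out 2: 4 = 2^2. Since 163 ≡ 3 (mod 8), (2|163) = -1, and (2|163)^2 = +1. Now have (1|163).
(1|163) = 1. Collecting the sign factors: 1.
(16572|8783) = 1, and 8783 is prime, so 16572 is a quadratic residue mod 8783.

yes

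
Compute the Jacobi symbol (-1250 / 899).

1

(-1250 / 899)
  = -(1250 / 899)    [899 ≡ 3 mod 4 ⇒ (-1 / 899) = -1]
  = -(351 / 899)    [1250 ≡ 351 mod 899]
  = (899 / 351)    [QR: both ≡ 3 mod 4, sign flips]
  = (197 / 351)    [899 ≡ 197 mod 351]
  = (351 / 197)    [QR: 197 ≡ 1 mod 4, sign kept]
  = (154 / 197)    [351 ≡ 154 mod 197]
  = -(77 / 197)    [197 ≡ 5 mod 8 ⇒ (2 / 197) = -1]
  = -(197 / 77)    [QR: 77 ≡ 1 mod 4, sign kept]
  = -(43 / 77)    [197 ≡ 43 mod 77]
  = -(77 / 43)    [QR: 77 ≡ 1 mod 4, sign kept]
  = -(34 / 43)    [77 ≡ 34 mod 43]
  = (17 / 43)    [43 ≡ 3 mod 8 ⇒ (2 / 43) = -1]
  = (43 / 17)    [QR: 17 ≡ 1 mod 4, sign kept]
  = (9 / 17)    [43 ≡ 9 mod 17]
  = (17 / 9)    [QR: 9 ≡ 1 mod 4, sign kept]
  = (8 / 9)    [17 ≡ 8 mod 9]
  = (1 / 9)    [9 ≡ 1 mod 8 ⇒ (2 / 9)^3 = +1]
  = 1    [(1 / 9) = 1]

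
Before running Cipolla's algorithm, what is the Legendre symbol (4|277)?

(4|277)
  = (1|277)    [277 ≡ 5 mod 8 ⇒ (2|277)^2 = +1]
  = 1    [(1|277) = 1]

1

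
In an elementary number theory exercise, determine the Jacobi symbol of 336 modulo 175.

0

Reduce the numerator: 336 ≡ 161 (mod 175), so (336 / 175) = (161 / 175).
161 ≡ 1 (mod 4), so quadratic reciprocity gives (161 / 175) = (175 / 161). Reduce: 175 ≡ 14 (mod 161). Now have (14 / 161).
Factor out 2: 14 = 2·7. Since 161 ≡ 1 (mod 8), (2 / 161) = +1. Now have (7 / 161).
161 ≡ 1 (mod 4), so quadratic reciprocity gives (7 / 161) = (161 / 7). Reduce: 161 ≡ 0 (mod 7). Now have (0 / 7).
The numerator is now 0 with denominator 7 > 1: the symbol is 0.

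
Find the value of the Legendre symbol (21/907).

1

21 ≡ 1 (mod 4), so quadratic reciprocity gives (21/907) = (907/21). Reduce: 907 ≡ 4 (mod 21). Now have (4/21).
Factor out 2: 4 = 2^2. Since 21 ≡ 5 (mod 8), (2/21) = -1, and (2/21)^2 = +1. Now have (1/21).
(1/21) = 1. Collecting the sign factors: 1.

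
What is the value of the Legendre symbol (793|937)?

793 ≡ 1 (mod 4), so quadratic reciprocity gives (793|937) = (937|793). Reduce: 937 ≡ 144 (mod 793). Now have (144|793).
Factor out 2: 144 = 2^4·9. Since 793 ≡ 1 (mod 8), (2|793) = +1, and (2|793)^4 = +1. Now have (9|793).
9 ≡ 1 (mod 4), so quadratic reciprocity gives (9|793) = (793|9). Reduce: 793 ≡ 1 (mod 9). Now have (1|9).
(1|9) = 1. Collecting the sign factors: 1.

1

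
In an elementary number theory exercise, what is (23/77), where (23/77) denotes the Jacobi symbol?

1

(23/77)
  = (77/23)    [QR: 77 ≡ 1 mod 4, sign kept]
  = (8/23)    [77 ≡ 8 mod 23]
  = (1/23)    [23 ≡ 7 mod 8 ⇒ (2/23)^3 = +1]
  = 1    [(1/23) = 1]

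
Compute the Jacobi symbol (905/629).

-1

Reduce the numerator: 905 ≡ 276 (mod 629), so (905/629) = (276/629).
Factor out 2: 276 = 2^2·69. Since 629 ≡ 5 (mod 8), (2/629) = -1, and (2/629)^2 = +1. Now have (69/629).
69 ≡ 1 (mod 4), so quadratic reciprocity gives (69/629) = (629/69). Reduce: 629 ≡ 8 (mod 69). Now have (8/69).
Factor out 2: 8 = 2^3. Since 69 ≡ 5 (mod 8), (2/69) = -1, and (2/69)^3 = -1. Now have -(1/69).
(1/69) = 1. Collecting the sign factors: -1.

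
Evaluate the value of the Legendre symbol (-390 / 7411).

Pull out -1: (-390 / 7411) = (-1 / 7411)·(390 / 7411). Since 7411 ≡ 3 (mod 4), (-1 / 7411) = -1. Now have -(390 / 7411).
Factor out 2: 390 = 2·195. Since 7411 ≡ 3 (mod 8), (2 / 7411) = -1. Now have (195 / 7411).
Both 195 ≡ 3 and 7411 ≡ 3 (mod 4), so reciprocity gives (195 / 7411) = -(7411 / 195). Reduce: 7411 ≡ 1 (mod 195). Now have -(1 / 195).
(1 / 195) = 1. Collecting the sign factors: -1.

-1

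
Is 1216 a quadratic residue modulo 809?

yes

(1216/809)
  = (407/809)    [1216 ≡ 407 mod 809]
  = (809/407)    [QR: 809 ≡ 1 mod 4, sign kept]
  = (402/407)    [809 ≡ 402 mod 407]
  = (201/407)    [407 ≡ 7 mod 8 ⇒ (2/407) = +1]
  = (407/201)    [QR: 201 ≡ 1 mod 4, sign kept]
  = (5/201)    [407 ≡ 5 mod 201]
  = (201/5)    [QR: 5 ≡ 1 mod 4, sign kept]
  = (1/5)    [201 ≡ 1 mod 5]
  = 1    [(1/5) = 1]
(1216/809) = 1, and 809 is prime, so 1216 is a quadratic residue mod 809.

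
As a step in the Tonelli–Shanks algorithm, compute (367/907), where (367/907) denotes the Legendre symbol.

-1

(367/907)
  = -(907/367)    [QR: both ≡ 3 mod 4, sign flips]
  = -(173/367)    [907 ≡ 173 mod 367]
  = -(367/173)    [QR: 173 ≡ 1 mod 4, sign kept]
  = -(21/173)    [367 ≡ 21 mod 173]
  = -(173/21)    [QR: 21 ≡ 1 mod 4, sign kept]
  = -(5/21)    [173 ≡ 5 mod 21]
  = -(21/5)    [QR: 5 ≡ 1 mod 4, sign kept]
  = -(1/5)    [21 ≡ 1 mod 5]
  = -1    [(1/5) = 1]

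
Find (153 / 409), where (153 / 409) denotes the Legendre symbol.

(153 / 409)
  = (409 / 153)    [QR: 153 ≡ 1 mod 4, sign kept]
  = (103 / 153)    [409 ≡ 103 mod 153]
  = (153 / 103)    [QR: 153 ≡ 1 mod 4, sign kept]
  = (50 / 103)    [153 ≡ 50 mod 103]
  = (25 / 103)    [103 ≡ 7 mod 8 ⇒ (2 / 103) = +1]
  = (103 / 25)    [QR: 25 ≡ 1 mod 4, sign kept]
  = (3 / 25)    [103 ≡ 3 mod 25]
  = (25 / 3)    [QR: 25 ≡ 1 mod 4, sign kept]
  = (1 / 3)    [25 ≡ 1 mod 3]
  = 1    [(1 / 3) = 1]

1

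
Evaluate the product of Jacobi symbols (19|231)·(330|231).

0

By multiplicativity, (19·330|231) = (19|231)·(330|231).
First factor (19|231):
(19|231)
  = -(231|19)    [QR: both ≡ 3 mod 4, sign flips]
  = -(3|19)    [231 ≡ 3 mod 19]
  = (19|3)    [QR: both ≡ 3 mod 4, sign flips]
  = (1|3)    [19 ≡ 1 mod 3]
  = 1    [(1|3) = 1]
Second factor (330|231):
(330|231)
  = (99|231)    [330 ≡ 99 mod 231]
  = -(231|99)    [QR: both ≡ 3 mod 4, sign flips]
  = -(33|99)    [231 ≡ 33 mod 99]
  = -(99|33)    [QR: 33 ≡ 1 mod 4, sign kept]
  = -(0|33)    [99 ≡ 0 mod 33]
  = 0    [numerator 0, gcd > 1]
Product: (1)·(0) = 0.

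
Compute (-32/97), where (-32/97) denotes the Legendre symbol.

1

(-32/97)
  = (32/97)    [97 ≡ 1 mod 4 ⇒ (-1/97) = +1]
  = (1/97)    [97 ≡ 1 mod 8 ⇒ (2/97)^5 = +1]
  = 1    [(1/97) = 1]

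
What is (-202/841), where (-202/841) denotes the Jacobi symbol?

(-202/841)
  = (202/841)    [841 ≡ 1 mod 4 ⇒ (-1/841) = +1]
  = (101/841)    [841 ≡ 1 mod 8 ⇒ (2/841) = +1]
  = (841/101)    [QR: 101 ≡ 1 mod 4, sign kept]
  = (33/101)    [841 ≡ 33 mod 101]
  = (101/33)    [QR: 33 ≡ 1 mod 4, sign kept]
  = (2/33)    [101 ≡ 2 mod 33]
  = (1/33)    [33 ≡ 1 mod 8 ⇒ (2/33) = +1]
  = 1    [(1/33) = 1]

1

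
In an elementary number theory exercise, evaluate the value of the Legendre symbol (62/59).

1

Reduce the numerator: 62 ≡ 3 (mod 59), so (62/59) = (3/59).
Both 3 ≡ 3 and 59 ≡ 3 (mod 4), so reciprocity gives (3/59) = -(59/3). Reduce: 59 ≡ 2 (mod 3). Now have -(2/3).
Factor out 2: 2 = 2. Since 3 ≡ 3 (mod 8), (2/3) = -1. Now have (1/3).
(1/3) = 1. Collecting the sign factors: 1.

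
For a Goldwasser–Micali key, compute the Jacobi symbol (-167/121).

Reduce the numerator: -167 ≡ 75 (mod 121), so (-167/121) = (75/121).
121 ≡ 1 (mod 4), so quadratic reciprocity gives (75/121) = (121/75). Reduce: 121 ≡ 46 (mod 75). Now have (46/75).
Factor out 2: 46 = 2·23. Since 75 ≡ 3 (mod 8), (2/75) = -1. Now have -(23/75).
Both 23 ≡ 3 and 75 ≡ 3 (mod 4), so reciprocity gives (23/75) = -(75/23). Reduce: 75 ≡ 6 (mod 23). Now have (6/23).
Factor out 2: 6 = 2·3. Since 23 ≡ 7 (mod 8), (2/23) = +1. Now have (3/23).
Both 3 ≡ 3 and 23 ≡ 3 (mod 4), so reciprocity gives (3/23) = -(23/3). Reduce: 23 ≡ 2 (mod 3). Now have -(2/3).
Factor out 2: 2 = 2. Since 3 ≡ 3 (mod 8), (2/3) = -1. Now have (1/3).
(1/3) = 1. Collecting the sign factors: 1.

1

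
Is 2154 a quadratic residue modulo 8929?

no

Factor out 2: 2154 = 2·1077. Since 8929 ≡ 1 (mod 8), (2/8929) = +1. Now have (1077/8929).
1077 ≡ 1 (mod 4), so quadratic reciprocity gives (1077/8929) = (8929/1077). Reduce: 8929 ≡ 313 (mod 1077). Now have (313/1077).
313 ≡ 1 (mod 4), so quadratic reciprocity gives (313/1077) = (1077/313). Reduce: 1077 ≡ 138 (mod 313). Now have (138/313).
Factor out 2: 138 = 2·69. Since 313 ≡ 1 (mod 8), (2/313) = +1. Now have (69/313).
69 ≡ 1 (mod 4), so quadratic reciprocity gives (69/313) = (313/69). Reduce: 313 ≡ 37 (mod 69). Now have (37/69).
37 ≡ 1 (mod 4), so quadratic reciprocity gives (37/69) = (69/37). Reduce: 69 ≡ 32 (mod 37). Now have (32/37).
Factor out 2: 32 = 2^5. Since 37 ≡ 5 (mod 8), (2/37) = -1, and (2/37)^5 = -1. Now have -(1/37).
(1/37) = 1. Collecting the sign factors: -1.
The Legendre symbol is -1, so x^2 ≡ 2154 (mod 8929) has no solution.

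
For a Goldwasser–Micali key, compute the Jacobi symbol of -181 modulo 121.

(-181 / 121)
  = (61 / 121)    [-181 ≡ 61 mod 121]
  = (121 / 61)    [QR: 61 ≡ 1 mod 4, sign kept]
  = (60 / 61)    [121 ≡ 60 mod 61]
  = (15 / 61)    [61 ≡ 5 mod 8 ⇒ (2 / 61)^2 = +1]
  = (61 / 15)    [QR: 61 ≡ 1 mod 4, sign kept]
  = (1 / 15)    [61 ≡ 1 mod 15]
  = 1    [(1 / 15) = 1]

1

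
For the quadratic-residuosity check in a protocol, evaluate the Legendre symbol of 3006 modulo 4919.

-1

(3006|4919)
  = (1503|4919)    [4919 ≡ 7 mod 8 ⇒ (2|4919) = +1]
  = -(4919|1503)    [QR: both ≡ 3 mod 4, sign flips]
  = -(410|1503)    [4919 ≡ 410 mod 1503]
  = -(205|1503)    [1503 ≡ 7 mod 8 ⇒ (2|1503) = +1]
  = -(1503|205)    [QR: 205 ≡ 1 mod 4, sign kept]
  = -(68|205)    [1503 ≡ 68 mod 205]
  = -(17|205)    [205 ≡ 5 mod 8 ⇒ (2|205)^2 = +1]
  = -(205|17)    [QR: 17 ≡ 1 mod 4, sign kept]
  = -(1|17)    [205 ≡ 1 mod 17]
  = -1    [(1|17) = 1]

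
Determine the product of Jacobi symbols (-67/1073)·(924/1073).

1

By multiplicativity, (-67·924/1073) = (-67/1073)·(924/1073).
First factor (-67/1073):
Reduce the numerator: -67 ≡ 1006 (mod 1073), so (-67/1073) = (1006/1073).
Factor out 2: 1006 = 2·503. Since 1073 ≡ 1 (mod 8), (2/1073) = +1. Now have (503/1073).
1073 ≡ 1 (mod 4), so quadratic reciprocity gives (503/1073) = (1073/503). Reduce: 1073 ≡ 67 (mod 503). Now have (67/503).
Both 67 ≡ 3 and 503 ≡ 3 (mod 4), so reciprocity gives (67/503) = -(503/67). Reduce: 503 ≡ 34 (mod 67). Now have -(34/67).
Factor out 2: 34 = 2·17. Since 67 ≡ 3 (mod 8), (2/67) = -1. Now have (17/67).
17 ≡ 1 (mod 4), so quadratic reciprocity gives (17/67) = (67/17). Reduce: 67 ≡ 16 (mod 17). Now have (16/17).
Factor out 2: 16 = 2^4. Since 17 ≡ 1 (mod 8), (2/17) = +1, and (2/17)^4 = +1. Now have (1/17).
(1/17) = 1. Collecting the sign factors: 1.
Second factor (924/1073):
Factor out 2: 924 = 2^2·231. Since 1073 ≡ 1 (mod 8), (2/1073) = +1, and (2/1073)^2 = +1. Now have (231/1073).
1073 ≡ 1 (mod 4), so quadratic reciprocity gives (231/1073) = (1073/231). Reduce: 1073 ≡ 149 (mod 231). Now have (149/231).
149 ≡ 1 (mod 4), so quadratic reciprocity gives (149/231) = (231/149). Reduce: 231 ≡ 82 (mod 149). Now have (82/149).
Factor out 2: 82 = 2·41. Since 149 ≡ 5 (mod 8), (2/149) = -1. Now have -(41/149).
41 ≡ 1 (mod 4), so quadratic reciprocity gives (41/149) = (149/41). Reduce: 149 ≡ 26 (mod 41). Now have -(26/41).
Factor out 2: 26 = 2·13. Since 41 ≡ 1 (mod 8), (2/41) = +1. Now have -(13/41).
13 ≡ 1 (mod 4), so quadratic reciprocity gives (13/41) = (41/13). Reduce: 41 ≡ 2 (mod 13). Now have -(2/13).
Factor out 2: 2 = 2. Since 13 ≡ 5 (mod 8), (2/13) = -1. Now have (1/13).
(1/13) = 1. Collecting the sign factors: 1.
Product: (1)·(1) = 1.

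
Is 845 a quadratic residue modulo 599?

(845/599)
  = (246/599)    [845 ≡ 246 mod 599]
  = (123/599)    [599 ≡ 7 mod 8 ⇒ (2/599) = +1]
  = -(599/123)    [QR: both ≡ 3 mod 4, sign flips]
  = -(107/123)    [599 ≡ 107 mod 123]
  = (123/107)    [QR: both ≡ 3 mod 4, sign flips]
  = (16/107)    [123 ≡ 16 mod 107]
  = (1/107)    [107 ≡ 3 mod 8 ⇒ (2/107)^4 = +1]
  = 1    [(1/107) = 1]
(845/599) = 1, and 599 is prime, so 845 is a quadratic residue mod 599.

yes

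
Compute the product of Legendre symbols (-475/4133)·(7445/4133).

By multiplicativity, (-475·7445/4133) = (-475/4133)·(7445/4133).
First factor (-475/4133):
(-475/4133)
  = (475/4133)    [4133 ≡ 1 mod 4 ⇒ (-1/4133) = +1]
  = (4133/475)    [QR: 4133 ≡ 1 mod 4, sign kept]
  = (333/475)    [4133 ≡ 333 mod 475]
  = (475/333)    [QR: 333 ≡ 1 mod 4, sign kept]
  = (142/333)    [475 ≡ 142 mod 333]
  = -(71/333)    [333 ≡ 5 mod 8 ⇒ (2/333) = -1]
  = -(333/71)    [QR: 333 ≡ 1 mod 4, sign kept]
  = -(49/71)    [333 ≡ 49 mod 71]
  = -(71/49)    [QR: 49 ≡ 1 mod 4, sign kept]
  = -(22/49)    [71 ≡ 22 mod 49]
  = -(11/49)    [49 ≡ 1 mod 8 ⇒ (2/49) = +1]
  = -(49/11)    [QR: 49 ≡ 1 mod 4, sign kept]
  = -(5/11)    [49 ≡ 5 mod 11]
  = -(11/5)    [QR: 5 ≡ 1 mod 4, sign kept]
  = -(1/5)    [11 ≡ 1 mod 5]
  = -1    [(1/5) = 1]
Second factor (7445/4133):
(7445/4133)
  = (3312/4133)    [7445 ≡ 3312 mod 4133]
  = (207/4133)    [4133 ≡ 5 mod 8 ⇒ (2/4133)^4 = +1]
  = (4133/207)    [QR: 4133 ≡ 1 mod 4, sign kept]
  = (200/207)    [4133 ≡ 200 mod 207]
  = (25/207)    [207 ≡ 7 mod 8 ⇒ (2/207)^3 = +1]
  = (207/25)    [QR: 25 ≡ 1 mod 4, sign kept]
  = (7/25)    [207 ≡ 7 mod 25]
  = (25/7)    [QR: 25 ≡ 1 mod 4, sign kept]
  = (4/7)    [25 ≡ 4 mod 7]
  = (1/7)    [7 ≡ 7 mod 8 ⇒ (2/7)^2 = +1]
  = 1    [(1/7) = 1]
Product: (-1)·(1) = -1.

-1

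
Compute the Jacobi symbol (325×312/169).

0

By multiplicativity, (325·312/169) = (325/169)·(312/169).
First factor (325/169):
Reduce the numerator: 325 ≡ 156 (mod 169), so (325/169) = (156/169).
Factor out 2: 156 = 2^2·39. Since 169 ≡ 1 (mod 8), (2/169) = +1, and (2/169)^2 = +1. Now have (39/169).
169 ≡ 1 (mod 4), so quadratic reciprocity gives (39/169) = (169/39). Reduce: 169 ≡ 13 (mod 39). Now have (13/39).
13 ≡ 1 (mod 4), so quadratic reciprocity gives (13/39) = (39/13). Reduce: 39 ≡ 0 (mod 13). Now have (0/13).
The numerator is now 0 with denominator 13 > 1: the symbol is 0.
Second factor (312/169):
Reduce the numerator: 312 ≡ 143 (mod 169), so (312/169) = (143/169).
169 ≡ 1 (mod 4), so quadratic reciprocity gives (143/169) = (169/143). Reduce: 169 ≡ 26 (mod 143). Now have (26/143).
Factor out 2: 26 = 2·13. Since 143 ≡ 7 (mod 8), (2/143) = +1. Now have (13/143).
13 ≡ 1 (mod 4), so quadratic reciprocity gives (13/143) = (143/13). Reduce: 143 ≡ 0 (mod 13). Now have (0/13).
The numerator is now 0 with denominator 13 > 1: the symbol is 0.
Product: (0)·(0) = 0.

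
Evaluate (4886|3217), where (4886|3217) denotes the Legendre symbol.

1

Reduce the numerator: 4886 ≡ 1669 (mod 3217), so (4886|3217) = (1669|3217).
1669 ≡ 1 (mod 4), so quadratic reciprocity gives (1669|3217) = (3217|1669). Reduce: 3217 ≡ 1548 (mod 1669). Now have (1548|1669).
Factor out 2: 1548 = 2^2·387. Since 1669 ≡ 5 (mod 8), (2|1669) = -1, and (2|1669)^2 = +1. Now have (387|1669).
1669 ≡ 1 (mod 4), so quadratic reciprocity gives (387|1669) = (1669|387). Reduce: 1669 ≡ 121 (mod 387). Now have (121|387).
121 ≡ 1 (mod 4), so quadratic reciprocity gives (121|387) = (387|121). Reduce: 387 ≡ 24 (mod 121). Now have (24|121).
Factor out 2: 24 = 2^3·3. Since 121 ≡ 1 (mod 8), (2|121) = +1, and (2|121)^3 = +1. Now have (3|121).
121 ≡ 1 (mod 4), so quadratic reciprocity gives (3|121) = (121|3). Reduce: 121 ≡ 1 (mod 3). Now have (1|3).
(1|3) = 1. Collecting the sign factors: 1.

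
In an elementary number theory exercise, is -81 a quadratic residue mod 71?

Reduce the numerator: -81 ≡ 61 (mod 71), so (-81|71) = (61|71).
61 ≡ 1 (mod 4), so quadratic reciprocity gives (61|71) = (71|61). Reduce: 71 ≡ 10 (mod 61). Now have (10|61).
Factor out 2: 10 = 2·5. Since 61 ≡ 5 (mod 8), (2|61) = -1. Now have -(5|61).
5 ≡ 1 (mod 4), so quadratic reciprocity gives (5|61) = (61|5). Reduce: 61 ≡ 1 (mod 5). Now have -(1|5).
(1|5) = 1. Collecting the sign factors: -1.
The Legendre symbol is -1, so x^2 ≡ -81 (mod 71) has no solution.

no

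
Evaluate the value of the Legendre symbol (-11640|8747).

1

Pull out -1: (-11640|8747) = (-1|8747)·(11640|8747). Since 8747 ≡ 3 (mod 4), (-1|8747) = -1. Now have -(11640|8747).
Reduce the numerator: 11640 ≡ 2893 (mod 8747), so (11640|8747) = (2893|8747).
2893 ≡ 1 (mod 4), so quadratic reciprocity gives (2893|8747) = (8747|2893). Reduce: 8747 ≡ 68 (mod 2893). Now have -(68|2893).
Factor out 2: 68 = 2^2·17. Since 2893 ≡ 5 (mod 8), (2|2893) = -1, and (2|2893)^2 = +1. Now have -(17|2893).
17 ≡ 1 (mod 4), so quadratic reciprocity gives (17|2893) = (2893|17). Reduce: 2893 ≡ 3 (mod 17). Now have -(3|17).
17 ≡ 1 (mod 4), so quadratic reciprocity gives (3|17) = (17|3). Reduce: 17 ≡ 2 (mod 3). Now have -(2|3).
Factor out 2: 2 = 2. Since 3 ≡ 3 (mod 8), (2|3) = -1. Now have (1|3).
(1|3) = 1. Collecting the sign factors: 1.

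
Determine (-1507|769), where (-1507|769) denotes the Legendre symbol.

Reduce the numerator: -1507 ≡ 31 (mod 769), so (-1507|769) = (31|769).
769 ≡ 1 (mod 4), so quadratic reciprocity gives (31|769) = (769|31). Reduce: 769 ≡ 25 (mod 31). Now have (25|31).
25 ≡ 1 (mod 4), so quadratic reciprocity gives (25|31) = (31|25). Reduce: 31 ≡ 6 (mod 25). Now have (6|25).
Factor out 2: 6 = 2·3. Since 25 ≡ 1 (mod 8), (2|25) = +1. Now have (3|25).
25 ≡ 1 (mod 4), so quadratic reciprocity gives (3|25) = (25|3). Reduce: 25 ≡ 1 (mod 3). Now have (1|3).
(1|3) = 1. Collecting the sign factors: 1.

1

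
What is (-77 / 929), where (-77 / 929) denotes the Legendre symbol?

(-77 / 929)
  = (852 / 929)    [-77 ≡ 852 mod 929]
  = (213 / 929)    [929 ≡ 1 mod 8 ⇒ (2 / 929)^2 = +1]
  = (929 / 213)    [QR: 213 ≡ 1 mod 4, sign kept]
  = (77 / 213)    [929 ≡ 77 mod 213]
  = (213 / 77)    [QR: 77 ≡ 1 mod 4, sign kept]
  = (59 / 77)    [213 ≡ 59 mod 77]
  = (77 / 59)    [QR: 77 ≡ 1 mod 4, sign kept]
  = (18 / 59)    [77 ≡ 18 mod 59]
  = -(9 / 59)    [59 ≡ 3 mod 8 ⇒ (2 / 59) = -1]
  = -(59 / 9)    [QR: 9 ≡ 1 mod 4, sign kept]
  = -(5 / 9)    [59 ≡ 5 mod 9]
  = -(9 / 5)    [QR: 5 ≡ 1 mod 4, sign kept]
  = -(4 / 5)    [9 ≡ 4 mod 5]
  = -(1 / 5)    [5 ≡ 5 mod 8 ⇒ (2 / 5)^2 = +1]
  = -1    [(1 / 5) = 1]

-1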